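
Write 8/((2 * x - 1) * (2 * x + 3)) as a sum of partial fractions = -2/(2*x + 3) + 2/(2*x - 1)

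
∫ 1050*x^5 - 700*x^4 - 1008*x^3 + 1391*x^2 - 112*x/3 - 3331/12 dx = 175*x^6 - 140*x^5 - 252*x^4 + 1391*x^3/3 - 56*x^2/3 - 3331*x/12 + C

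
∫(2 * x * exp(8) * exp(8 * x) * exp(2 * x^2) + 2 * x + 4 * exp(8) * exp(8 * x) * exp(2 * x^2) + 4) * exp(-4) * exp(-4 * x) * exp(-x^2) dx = 2*sinh((x + 2)^2) + C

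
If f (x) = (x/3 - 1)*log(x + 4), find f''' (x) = (-x - 18)/(3*x^3 + 36*x^2 + 144*x + 192)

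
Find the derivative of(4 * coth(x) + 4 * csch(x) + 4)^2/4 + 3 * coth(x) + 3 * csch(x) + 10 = -(8*sinh(x) + 11*cosh(x) + 11 + 16/tanh(x) + 16/sinh(x))/sinh(x)^2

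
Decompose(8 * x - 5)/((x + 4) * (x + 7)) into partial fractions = 61/(3*(x + 7)) - 37/(3*(x + 4))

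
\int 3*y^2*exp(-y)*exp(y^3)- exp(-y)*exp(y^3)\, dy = exp(y*(y^2 - 1)) + C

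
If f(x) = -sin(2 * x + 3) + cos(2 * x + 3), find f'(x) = -2*sin(2*x + 3) - 2*cos(2*x + 3)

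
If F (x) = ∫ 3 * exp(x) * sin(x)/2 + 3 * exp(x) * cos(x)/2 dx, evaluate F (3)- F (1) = 3*E*(-sin(1) + exp(2)*sin(3))/2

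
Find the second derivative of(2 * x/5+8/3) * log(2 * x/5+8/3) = 6/(15*x + 100)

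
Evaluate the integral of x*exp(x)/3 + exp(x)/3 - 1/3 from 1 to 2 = -E/3 - 1/3 + 2*exp(2)/3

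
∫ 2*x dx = x^2 + C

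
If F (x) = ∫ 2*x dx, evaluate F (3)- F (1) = 8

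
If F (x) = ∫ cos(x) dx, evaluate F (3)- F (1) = -sin(1) + sin(3)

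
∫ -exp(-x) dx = exp(-x) + C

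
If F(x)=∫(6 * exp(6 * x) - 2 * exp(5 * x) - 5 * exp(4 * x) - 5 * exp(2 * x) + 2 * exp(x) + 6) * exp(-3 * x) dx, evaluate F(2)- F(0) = -(-exp(-2) + exp(2))^2 - exp(-2) + exp(2) + 2*(-exp(-2) + exp(2))^3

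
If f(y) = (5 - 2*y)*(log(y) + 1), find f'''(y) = (2*y + 10)/y^3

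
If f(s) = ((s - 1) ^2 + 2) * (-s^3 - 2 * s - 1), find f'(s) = -5*s^4 + 8*s^3 - 15*s^2 + 6*s - 4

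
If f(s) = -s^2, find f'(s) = -2*s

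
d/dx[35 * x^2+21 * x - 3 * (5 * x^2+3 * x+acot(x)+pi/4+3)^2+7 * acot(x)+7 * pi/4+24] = (-600*x^5 - 540*x^4 - 120*x^3*acot(x) - 928*x^3 - 30*pi*x^3 - 36*x^2*acot(x) - 546*x^2 - 9*pi*x^2 - 120*x*acot(x) - 292*x - 30*pi*x - 24*acot(x) - 44 - 6*pi)/(2*x^2 + 2)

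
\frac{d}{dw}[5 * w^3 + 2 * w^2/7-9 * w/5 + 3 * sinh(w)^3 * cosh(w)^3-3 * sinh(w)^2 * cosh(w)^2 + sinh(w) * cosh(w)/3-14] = 15*w^2 + 4*w/7 + 9*(cosh(2*w) - 1)^3/4 + 27*(cosh(2*w) - 1)^2/4 - 3*sinh(4*w)/2 + 29*cosh(2*w)/6 - 63/10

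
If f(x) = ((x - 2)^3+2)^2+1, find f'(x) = 6*x^5 - 60*x^4 + 240*x^3 - 468*x^2 + 432*x - 144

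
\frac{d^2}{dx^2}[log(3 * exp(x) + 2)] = 6*exp(x)/(9*exp(2*x) + 12*exp(x) + 4)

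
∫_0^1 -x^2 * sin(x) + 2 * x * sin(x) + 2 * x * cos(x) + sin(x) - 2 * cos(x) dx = 1 - 2*cos(1)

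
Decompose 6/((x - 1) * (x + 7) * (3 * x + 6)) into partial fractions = 1/(20*(x + 7)) - 2/(15*(x + 2)) + 1/(12*(x - 1))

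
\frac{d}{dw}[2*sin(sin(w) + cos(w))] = 2*sqrt(2)*cos(sqrt(2)*sin(w + pi/4))*cos(w + pi/4)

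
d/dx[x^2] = 2*x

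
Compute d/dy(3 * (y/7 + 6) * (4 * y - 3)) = 24*y/7 + 495/7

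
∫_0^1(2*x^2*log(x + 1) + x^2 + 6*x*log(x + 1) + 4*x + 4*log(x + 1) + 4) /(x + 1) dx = 9*log(2)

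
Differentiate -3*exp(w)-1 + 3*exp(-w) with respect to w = (-3*exp(2*w) - 3)*exp(-w)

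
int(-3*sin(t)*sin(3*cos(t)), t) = -cos(3*cos(t)) + C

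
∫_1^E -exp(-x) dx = -(1 + E)*exp(-1) + (1 + exp(E))*exp(-E)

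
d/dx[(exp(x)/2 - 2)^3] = 3*exp(3*x)/8 - 3*exp(2*x) + 6*exp(x)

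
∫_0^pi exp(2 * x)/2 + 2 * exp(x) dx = -25/4 + (2 + exp(pi)/2)^2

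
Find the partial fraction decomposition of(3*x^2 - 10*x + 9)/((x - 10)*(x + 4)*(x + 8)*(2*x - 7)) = -86/(4485*(2*x - 7)) - 281/(1656*(x + 8)) + 97/(840*(x + 4)) + 209/(3276*(x - 10))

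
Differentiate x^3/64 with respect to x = 3*x^2/64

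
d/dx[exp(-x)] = -exp(-x)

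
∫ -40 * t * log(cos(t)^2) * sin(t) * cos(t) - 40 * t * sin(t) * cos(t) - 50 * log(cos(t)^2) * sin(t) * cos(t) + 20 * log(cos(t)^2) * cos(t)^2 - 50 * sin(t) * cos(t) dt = (40*t + 50)*log(cos(t))*cos(t)^2 + C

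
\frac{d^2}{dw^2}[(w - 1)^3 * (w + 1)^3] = 30*w^4 - 36*w^2 + 6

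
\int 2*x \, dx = x^2 + C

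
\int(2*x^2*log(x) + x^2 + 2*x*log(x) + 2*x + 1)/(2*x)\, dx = (x + 1)^2*log(x)/2 + C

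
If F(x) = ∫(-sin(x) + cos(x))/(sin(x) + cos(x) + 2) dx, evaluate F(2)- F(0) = -log(3) + log(cos(2) + sin(2) + 2)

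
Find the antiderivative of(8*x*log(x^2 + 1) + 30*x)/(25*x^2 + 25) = (2*log(x^2 + 1) + 15)*log(x^2 + 1)/25 + C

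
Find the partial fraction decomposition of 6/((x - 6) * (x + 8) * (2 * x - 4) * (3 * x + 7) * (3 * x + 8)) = -81/(5824*(3*x + 8)) + 81/(5525*(3*x + 7)) + 3/(38080*(x + 8)) - 3/(7280*(x - 2)) + 3/(36400*(x - 6))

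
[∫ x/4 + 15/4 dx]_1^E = -287/8 - E/4 + 2*(E/4 + 4)^2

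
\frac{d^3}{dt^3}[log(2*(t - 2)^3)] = 6/(t^3 - 6*t^2 + 12*t - 8)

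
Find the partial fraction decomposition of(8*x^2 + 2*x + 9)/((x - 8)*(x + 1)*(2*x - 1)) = -16/(15*(2*x - 1)) + 5/(9*(x + 1)) + 179/(45*(x - 8))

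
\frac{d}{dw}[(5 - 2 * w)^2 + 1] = 8*w - 20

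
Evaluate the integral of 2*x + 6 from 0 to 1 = 7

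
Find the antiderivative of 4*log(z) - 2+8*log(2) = 2*z*(2*log(4*z) - 3) + C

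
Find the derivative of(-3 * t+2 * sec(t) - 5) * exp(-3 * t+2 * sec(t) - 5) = (-6*t*tan(t)*sec(t) + 9*t + 4*tan(t)*sec(t)^2 - 8*tan(t)*sec(t) - 6*sec(t) + 12)*exp(-3*t + 2*sec(t) - 5)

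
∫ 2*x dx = x^2 + C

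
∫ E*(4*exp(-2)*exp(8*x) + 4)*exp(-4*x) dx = 2*sinh(4*x - 1) + C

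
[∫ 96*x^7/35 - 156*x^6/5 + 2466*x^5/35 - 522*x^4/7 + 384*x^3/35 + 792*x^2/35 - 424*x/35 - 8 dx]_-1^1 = -1388/35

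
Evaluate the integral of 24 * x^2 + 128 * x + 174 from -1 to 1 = 364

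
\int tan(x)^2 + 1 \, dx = tan(x) + C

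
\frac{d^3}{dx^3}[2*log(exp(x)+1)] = (-2*exp(2*x) + 2*exp(x))/(exp(3*x) + 3*exp(2*x) + 3*exp(x) + 1)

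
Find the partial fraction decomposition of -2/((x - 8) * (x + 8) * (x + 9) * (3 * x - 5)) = 27/(8816*(3*x - 5)) + 1/(272*(x + 9)) - 1/(232*(x + 8)) - 1/(2584*(x - 8))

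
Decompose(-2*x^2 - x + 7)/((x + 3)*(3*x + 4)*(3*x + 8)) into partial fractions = 41/(12*(3*x + 8)) + 43/(60*(3*x + 4)) - 8/(5*(x + 3))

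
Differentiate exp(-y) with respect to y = -exp(-y)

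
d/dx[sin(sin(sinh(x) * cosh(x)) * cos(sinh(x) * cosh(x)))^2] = (sin(sin(2*sinh(x)*cosh(x)) - 2*sinh(x)*cosh(x)) + sin(sin(2*sinh(x)*cosh(x)) + 2*sinh(x)*cosh(x)))*cosh(2*x)/2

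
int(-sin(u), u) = cos(u) + C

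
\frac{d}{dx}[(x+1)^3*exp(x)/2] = x^3*exp(x)/2 + 3*x^2*exp(x) + 9*x*exp(x)/2 + 2*exp(x)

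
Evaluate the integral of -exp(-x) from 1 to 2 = -exp(-1) + exp(-2)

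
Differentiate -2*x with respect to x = -2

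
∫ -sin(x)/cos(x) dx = log(2*cos(x)) + C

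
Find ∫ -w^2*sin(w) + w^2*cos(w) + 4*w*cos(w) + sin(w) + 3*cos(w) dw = sqrt(2)*(w + 1)^2*sin(w + pi/4) + C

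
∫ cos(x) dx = sin(x) + C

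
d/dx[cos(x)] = -sin(x)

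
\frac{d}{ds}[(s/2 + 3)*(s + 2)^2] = 3*s^2/2 + 10*s + 14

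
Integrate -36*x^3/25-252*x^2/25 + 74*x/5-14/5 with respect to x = -9*x^4/25 - 84*x^3/25 + 37*x^2/5 - 14*x/5 + C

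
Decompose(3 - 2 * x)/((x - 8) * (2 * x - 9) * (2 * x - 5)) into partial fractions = -1/(11*(2*x - 5)) + 3/(7*(2*x - 9)) - 13/(77*(x - 8))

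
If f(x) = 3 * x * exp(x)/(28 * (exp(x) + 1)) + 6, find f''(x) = (-3*x*exp(2*x) + 3*x*exp(x) + 6*exp(2*x) + 6*exp(x))/(28*exp(3*x) + 84*exp(2*x) + 84*exp(x) + 28)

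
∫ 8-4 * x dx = -2*x^2 + 8*x + C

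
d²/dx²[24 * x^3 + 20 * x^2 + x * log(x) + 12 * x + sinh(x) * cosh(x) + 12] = (144*x^2 + 2*x*sinh(2*x) + 40*x + 1)/x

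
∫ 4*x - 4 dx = 2*x^2 - 4*x + C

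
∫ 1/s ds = log(-4*s) + C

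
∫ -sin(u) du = cos(u) + C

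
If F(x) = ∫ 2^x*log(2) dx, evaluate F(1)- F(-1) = 3/2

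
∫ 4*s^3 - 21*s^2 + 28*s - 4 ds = s^4 - 7*s^3 + 14*s^2 - 4*s + C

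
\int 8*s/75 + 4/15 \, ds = 4*s^2/75 + 4*s/15 + C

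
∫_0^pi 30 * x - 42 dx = -42*pi + 15*pi^2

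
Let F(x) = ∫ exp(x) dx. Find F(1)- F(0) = -1 + E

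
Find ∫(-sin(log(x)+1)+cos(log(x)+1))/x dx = sqrt(2)*sin(log(x) + pi/4 + 1) + C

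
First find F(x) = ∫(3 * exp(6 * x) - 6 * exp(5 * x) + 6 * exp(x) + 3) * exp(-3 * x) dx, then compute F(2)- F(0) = 1 + (-1 - exp(-2) + exp(2))^3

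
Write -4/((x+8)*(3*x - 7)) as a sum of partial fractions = -12/(31*(3*x - 7)) + 4/(31*(x + 8))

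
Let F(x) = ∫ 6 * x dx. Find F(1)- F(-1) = 0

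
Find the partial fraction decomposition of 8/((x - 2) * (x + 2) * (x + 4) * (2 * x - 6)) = -1/(21*(x + 4)) + 1/(10*(x + 2)) - 1/(6*(x - 2)) + 4/(35*(x - 3))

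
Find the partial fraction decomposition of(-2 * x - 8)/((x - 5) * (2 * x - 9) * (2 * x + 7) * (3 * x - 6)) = 1/(2244*(2*x + 7)) + 17/(60*(2*x - 9)) - 4/(165*(x - 2)) - 2/(17*(x - 5))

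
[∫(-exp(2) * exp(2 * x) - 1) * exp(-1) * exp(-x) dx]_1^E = -exp(1 + E) - exp(-2) + exp(-E - 1) + exp(2)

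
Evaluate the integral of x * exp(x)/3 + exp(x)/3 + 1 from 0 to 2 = 2 + 2*exp(2)/3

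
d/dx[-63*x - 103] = -63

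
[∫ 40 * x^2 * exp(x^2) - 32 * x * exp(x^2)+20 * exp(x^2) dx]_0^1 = 4*E + 16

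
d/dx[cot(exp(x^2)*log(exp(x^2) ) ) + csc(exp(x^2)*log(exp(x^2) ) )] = -2*x*(x^2*cos(x^2*exp(x^2)) + x^2 + cos(x^2*exp(x^2)) + 1)*exp(x^2)/sin(x^2*exp(x^2))^2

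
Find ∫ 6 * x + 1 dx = 3*x^2 + x + C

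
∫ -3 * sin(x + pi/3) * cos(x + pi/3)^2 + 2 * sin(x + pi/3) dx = (cos(x + pi/3)^2 - 2)*cos(x + pi/3) + C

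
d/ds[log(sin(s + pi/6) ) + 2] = 1/tan(s + pi/6)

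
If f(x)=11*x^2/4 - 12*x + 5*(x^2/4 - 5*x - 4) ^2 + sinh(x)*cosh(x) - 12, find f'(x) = 5*x^3/4 - 75*x^2/2 + 471*x/2 + cosh(2*x) + 188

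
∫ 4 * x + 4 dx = 2*x^2 + 4*x + C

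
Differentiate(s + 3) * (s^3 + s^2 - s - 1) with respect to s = 4*s^3 + 12*s^2 + 4*s - 4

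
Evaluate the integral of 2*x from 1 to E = -1 + exp(2)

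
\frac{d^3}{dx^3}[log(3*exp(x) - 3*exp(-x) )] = (8*exp(4*x) + 8*exp(2*x))/(exp(6*x) - 3*exp(4*x) + 3*exp(2*x) - 1)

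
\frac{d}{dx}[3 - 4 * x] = -4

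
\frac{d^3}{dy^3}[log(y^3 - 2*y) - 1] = (6*y^6 + 12*y^4 + 24*y^2 - 16)/(y^9 - 6*y^7 + 12*y^5 - 8*y^3)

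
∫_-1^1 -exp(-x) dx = -E + exp(-1)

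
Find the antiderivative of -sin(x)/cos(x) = log(3*cos(x)) + C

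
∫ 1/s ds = log(2*s) + C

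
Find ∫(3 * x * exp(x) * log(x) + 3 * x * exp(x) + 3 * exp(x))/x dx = 3*(log(x) + 1)*exp(x) + C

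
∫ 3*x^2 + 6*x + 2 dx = x^3 + 3*x^2 + 2*x + C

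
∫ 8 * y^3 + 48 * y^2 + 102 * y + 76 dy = 2*y^4 + 16*y^3 + 51*y^2 + 76*y + C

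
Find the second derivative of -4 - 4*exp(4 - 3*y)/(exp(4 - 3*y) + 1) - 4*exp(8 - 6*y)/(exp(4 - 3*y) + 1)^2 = (108*exp(3*y - 4) - 144*exp(6*y - 8) - 36*exp(9*y - 12))/(exp(-16)*exp(12*y) + 4*exp(-12)*exp(9*y) + 6*exp(-8)*exp(6*y) + 4*exp(-4)*exp(3*y) + 1)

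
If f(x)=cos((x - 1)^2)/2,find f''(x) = -2*x^2*cos(x^2 - 2*x + 1) + 4*x*cos(x^2 - 2*x + 1) - sin(x^2 - 2*x + 1) - 2*cos(x^2 - 2*x + 1)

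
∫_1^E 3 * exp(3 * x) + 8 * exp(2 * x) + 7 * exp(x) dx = -(1 + E)^3 - (1 + E)^2 - 2*E + 2*exp(E) + (1 + exp(E))^2 + (1 + exp(E))^3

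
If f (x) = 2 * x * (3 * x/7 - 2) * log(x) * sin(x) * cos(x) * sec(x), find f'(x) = 6*x^2*log(x)*cos(x)/7 + 12*x*log(x)*sin(x)/7 - 4*x*log(x)*cos(x) + 6*x*sin(x)/7 - 4*log(x)*sin(x) - 4*sin(x)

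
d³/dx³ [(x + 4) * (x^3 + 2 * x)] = 24*x + 24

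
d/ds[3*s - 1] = 3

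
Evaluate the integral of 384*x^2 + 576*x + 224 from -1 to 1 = 704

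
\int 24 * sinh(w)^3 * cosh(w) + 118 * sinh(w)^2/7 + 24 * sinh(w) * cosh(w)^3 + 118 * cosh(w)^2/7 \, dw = 59*sinh(2*w)/7 + 3*cosh(4*w)/2 + C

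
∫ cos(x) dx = sin(x) + C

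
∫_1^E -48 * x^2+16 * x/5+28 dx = -16*exp(3) - 68/5 + 8*exp(2)/5 + 28*E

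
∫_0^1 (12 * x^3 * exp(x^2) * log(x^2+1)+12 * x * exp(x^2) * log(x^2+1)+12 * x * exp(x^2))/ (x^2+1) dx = 6*E*log(2)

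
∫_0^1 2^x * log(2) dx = 1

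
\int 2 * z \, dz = z^2 + C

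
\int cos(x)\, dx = sin(x) + C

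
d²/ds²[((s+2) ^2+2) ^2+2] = 12*s^2 + 48*s + 56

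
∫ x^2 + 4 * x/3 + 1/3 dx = x^3/3 + 2*x^2/3 + x/3 + C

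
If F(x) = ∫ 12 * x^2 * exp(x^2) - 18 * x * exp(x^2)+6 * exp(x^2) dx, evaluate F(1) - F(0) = 9 - 3*E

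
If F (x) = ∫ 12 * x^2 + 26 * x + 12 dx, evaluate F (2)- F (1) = 79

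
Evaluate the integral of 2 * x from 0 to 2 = 4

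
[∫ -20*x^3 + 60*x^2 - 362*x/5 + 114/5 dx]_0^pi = (-7*pi - 2 + 5*pi^2)*(-pi^2 - 4 + 13*pi/5) - 8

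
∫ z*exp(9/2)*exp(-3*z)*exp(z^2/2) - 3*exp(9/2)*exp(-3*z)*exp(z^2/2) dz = exp((z - 3)^2/2) + C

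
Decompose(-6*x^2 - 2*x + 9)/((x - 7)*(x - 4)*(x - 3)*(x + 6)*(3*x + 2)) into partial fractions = -27/(2464*(3*x + 2)) - 1/(96*(x + 6)) - 17/(132*(x - 3)) + 19/(84*(x - 4)) - 1/(12*(x - 7))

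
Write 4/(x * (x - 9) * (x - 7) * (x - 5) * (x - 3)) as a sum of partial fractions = -1/(36*(x - 3)) + 1/(20*(x - 5)) - 1/(28*(x - 7)) + 1/(108*(x - 9)) + 4/(945*x)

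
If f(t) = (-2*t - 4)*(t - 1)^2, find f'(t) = 6 - 6*t^2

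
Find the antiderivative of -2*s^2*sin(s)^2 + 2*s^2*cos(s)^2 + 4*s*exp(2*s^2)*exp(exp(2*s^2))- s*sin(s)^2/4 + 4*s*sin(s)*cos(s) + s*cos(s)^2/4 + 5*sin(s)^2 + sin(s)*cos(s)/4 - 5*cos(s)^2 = (s^2 + s/8 - 5/2)*sin(2*s) + exp(exp(2*s^2)) + C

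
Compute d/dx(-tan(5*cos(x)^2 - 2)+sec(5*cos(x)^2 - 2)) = 10*sin(x)*cos(x)*tan(5*cos(x)^2 - 2)^2 - 10*sin(x)*cos(x)*tan(5*cos(x)^2 - 2)*sec(5*cos(x)^2 - 2) + 5*sin(2*x)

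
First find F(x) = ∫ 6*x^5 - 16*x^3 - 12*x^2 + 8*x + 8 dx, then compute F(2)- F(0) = 0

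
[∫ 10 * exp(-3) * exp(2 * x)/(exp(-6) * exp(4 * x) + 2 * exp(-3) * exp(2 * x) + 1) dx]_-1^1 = -5*exp(-5)/(exp(-5) + 1) + 5*exp(-1)/(exp(-1) + 1)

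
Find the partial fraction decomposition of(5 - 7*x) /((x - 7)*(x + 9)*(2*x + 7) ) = -118/(231*(2*x + 7)) + 17/(44*(x + 9)) - 11/(84*(x - 7))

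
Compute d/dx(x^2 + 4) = 2*x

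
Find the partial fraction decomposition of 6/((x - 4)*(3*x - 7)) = -18/(5*(3*x - 7)) + 6/(5*(x - 4))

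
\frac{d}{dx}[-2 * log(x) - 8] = -2/x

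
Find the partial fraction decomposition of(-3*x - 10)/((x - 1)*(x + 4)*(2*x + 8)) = 13/(50*(x + 4)) - 1/(5*(x + 4)^2) - 13/(50*(x - 1))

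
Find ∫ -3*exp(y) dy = -3*exp(y) + C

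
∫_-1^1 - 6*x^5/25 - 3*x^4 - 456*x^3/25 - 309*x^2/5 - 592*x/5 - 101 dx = -1222/5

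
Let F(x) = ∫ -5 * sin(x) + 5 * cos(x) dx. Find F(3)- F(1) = 5*cos(3) - 5*sin(1) - 5*cos(1) + 5*sin(3)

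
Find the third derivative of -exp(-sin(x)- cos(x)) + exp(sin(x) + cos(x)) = 2*(-3*exp(2*sin(x) + 2*cos(x))*sin(x + pi/4) - sqrt(2)*exp(2*sin(x))*exp(2*cos(x))*sin(x)*cos(x) - sqrt(2)*sin(x)*cos(x) + 3*sin(x + pi/4))*exp(-sqrt(2)*sin(x + pi/4))*cos(x + pi/4)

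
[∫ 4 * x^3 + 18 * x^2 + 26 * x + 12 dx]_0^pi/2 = -4 + (1 + pi/2)^2*(pi/2 + 2)^2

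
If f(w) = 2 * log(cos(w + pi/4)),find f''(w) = -4/(1 - sin(2*w))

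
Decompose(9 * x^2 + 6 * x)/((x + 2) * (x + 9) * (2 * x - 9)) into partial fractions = 31/(13*(2*x - 9)) + 25/(7*(x + 9)) - 24/(91*(x + 2))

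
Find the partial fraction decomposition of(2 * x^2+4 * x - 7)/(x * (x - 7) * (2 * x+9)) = 62/(207*(2*x + 9)) + 17/(23*(x - 7)) + 1/(9*x)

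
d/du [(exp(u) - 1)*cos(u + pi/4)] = -sqrt(2)*exp(u)*sin(u) + sin(u + pi/4)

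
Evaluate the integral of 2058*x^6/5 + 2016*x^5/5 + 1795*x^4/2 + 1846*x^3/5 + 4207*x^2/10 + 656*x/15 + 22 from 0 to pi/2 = pi*(3*pi/2 + 5 + 3*pi^2/4)*(-7*pi^2/2 - 15 - pi/2 + 3*(pi/4 + 6 + 7*pi^2/4)^2/5)/3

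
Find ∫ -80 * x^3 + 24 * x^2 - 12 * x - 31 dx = -20*x^4 + 8*x^3 - 6*x^2 - 31*x + C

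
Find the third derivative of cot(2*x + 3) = -48*cot(2*x + 3)^4 - 64*cot(2*x + 3)^2 - 16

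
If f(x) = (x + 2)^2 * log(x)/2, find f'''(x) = (x^2 - 2*x + 4)/x^3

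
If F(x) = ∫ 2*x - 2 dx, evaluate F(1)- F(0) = -1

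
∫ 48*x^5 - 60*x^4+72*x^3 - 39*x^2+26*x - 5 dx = 8*x^6 - 12*x^5 + 18*x^4 - 13*x^3 + 13*x^2 - 5*x + C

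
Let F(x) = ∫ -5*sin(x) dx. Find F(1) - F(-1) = 0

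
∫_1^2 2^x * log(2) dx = 2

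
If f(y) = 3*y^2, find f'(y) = 6*y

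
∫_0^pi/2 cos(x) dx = 1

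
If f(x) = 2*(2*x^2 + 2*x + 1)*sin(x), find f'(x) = 4*x^2*cos(x) + 8*x*sin(x) + 4*x*cos(x) + 4*sin(x) + 2*cos(x)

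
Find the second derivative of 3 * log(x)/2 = -3/(2*x^2)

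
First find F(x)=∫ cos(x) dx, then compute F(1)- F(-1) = 2*sin(1)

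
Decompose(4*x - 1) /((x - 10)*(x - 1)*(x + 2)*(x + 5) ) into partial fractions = 7/(90*(x + 5)) - 1/(12*(x + 2)) - 1/(54*(x - 1)) + 13/(540*(x - 10))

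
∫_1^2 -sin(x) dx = -cos(1) + cos(2)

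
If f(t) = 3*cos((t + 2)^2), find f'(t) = -6*(t + 2)*sin(t^2 + 4*t + 4)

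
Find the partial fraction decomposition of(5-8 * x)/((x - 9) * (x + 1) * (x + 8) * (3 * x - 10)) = 45/(578*(3*x - 10)) - 69/(4046*(x + 8)) + 1/(70*(x + 1)) - 67/(2890*(x - 9))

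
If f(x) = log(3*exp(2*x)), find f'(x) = 2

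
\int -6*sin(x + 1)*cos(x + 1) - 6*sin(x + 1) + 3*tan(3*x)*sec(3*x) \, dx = 3*cos(x + 1)^2 + 6*cos(x + 1) + sec(3*x) + C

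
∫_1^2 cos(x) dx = -sin(1) + sin(2)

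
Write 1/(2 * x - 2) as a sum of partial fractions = 1/(2*(x - 1))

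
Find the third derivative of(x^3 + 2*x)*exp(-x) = (-x^3 + 9*x^2 - 20*x + 12)*exp(-x)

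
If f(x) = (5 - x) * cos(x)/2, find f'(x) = x*sin(x)/2 - 5*sin(x)/2 - cos(x)/2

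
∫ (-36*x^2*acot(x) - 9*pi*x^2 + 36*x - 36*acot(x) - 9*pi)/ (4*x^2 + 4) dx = -9*x*(4*acot(x) + pi)/4 + C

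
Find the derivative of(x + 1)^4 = 4*x^3 + 12*x^2 + 12*x + 4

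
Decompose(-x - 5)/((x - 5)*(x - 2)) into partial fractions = 7/(3*(x - 2)) - 10/(3*(x - 5))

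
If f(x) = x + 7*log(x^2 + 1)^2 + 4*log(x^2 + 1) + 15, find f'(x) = (x^2 + 28*x*log(x^2 + 1) + 8*x + 1)/(x^2 + 1)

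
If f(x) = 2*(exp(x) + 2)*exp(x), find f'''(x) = 16*exp(2*x) + 4*exp(x)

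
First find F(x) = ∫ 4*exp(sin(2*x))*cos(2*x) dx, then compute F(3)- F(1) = -2*exp(sin(2)) + 2*exp(sin(6))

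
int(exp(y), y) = exp(y) + C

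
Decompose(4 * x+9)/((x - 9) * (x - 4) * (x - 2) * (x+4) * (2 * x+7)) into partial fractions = 16/(825*(2*x + 7)) - 7/(624*(x + 4)) + 17/(924*(x - 2)) - 1/(48*(x - 4)) + 9/(2275*(x - 9))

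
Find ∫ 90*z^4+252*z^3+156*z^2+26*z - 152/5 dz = 18*z^5 + 63*z^4 + 52*z^3 + 13*z^2 - 152*z/5 + C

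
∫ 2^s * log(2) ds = 2^s + C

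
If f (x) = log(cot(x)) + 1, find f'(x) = -2/sin(2*x)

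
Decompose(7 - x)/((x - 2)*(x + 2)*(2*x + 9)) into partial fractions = 46/(65*(2*x + 9)) - 9/(20*(x + 2)) + 5/(52*(x - 2))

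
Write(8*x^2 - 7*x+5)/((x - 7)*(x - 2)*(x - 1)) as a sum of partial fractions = 1/(x - 1) - 23/(5*(x - 2)) + 58/(5*(x - 7))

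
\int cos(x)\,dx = sin(x) + C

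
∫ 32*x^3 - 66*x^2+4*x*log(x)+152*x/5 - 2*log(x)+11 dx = 2*x*(x - 1)*log(x) + (4*x - 5)*(10*x^3 - 15*x^2 - x + 15)/5 + C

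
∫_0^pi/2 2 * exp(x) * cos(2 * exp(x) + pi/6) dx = sin(pi/6 + 2*exp(pi/2)) - sin(pi/6 + 2)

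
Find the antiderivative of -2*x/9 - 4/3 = -x^2/9 - 4*x/3 + C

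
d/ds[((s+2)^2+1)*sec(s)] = (s^2*sin(s)/cos(s) + 4*s*sin(s)/cos(s) + 2*s + 5*sin(s)/cos(s) + 4)/cos(s)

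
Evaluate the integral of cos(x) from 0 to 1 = sin(1)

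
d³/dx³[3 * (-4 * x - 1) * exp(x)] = -12*x*exp(x) - 39*exp(x)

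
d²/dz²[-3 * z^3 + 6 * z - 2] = -18*z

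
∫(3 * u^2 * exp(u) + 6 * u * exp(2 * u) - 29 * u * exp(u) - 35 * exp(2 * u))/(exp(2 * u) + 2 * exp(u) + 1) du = ((3*u^2 - 35*u + 35)*exp(u) - 5*exp(u) - 5)/(exp(u) + 1) + C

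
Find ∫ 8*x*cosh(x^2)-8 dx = -8*x + 4*sinh(x^2) + C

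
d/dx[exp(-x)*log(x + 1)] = (-x*log(x + 1) - log(x + 1) + 1)/(x*exp(x) + exp(x))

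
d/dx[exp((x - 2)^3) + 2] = 3*x^2*exp(x^3 - 6*x^2 + 12*x - 8) - 12*x*exp(x^3 - 6*x^2 + 12*x - 8) + 12*exp(x^3 - 6*x^2 + 12*x - 8)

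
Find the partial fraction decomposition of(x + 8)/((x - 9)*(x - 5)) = -13/(4*(x - 5)) + 17/(4*(x - 9))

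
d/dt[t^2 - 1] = 2*t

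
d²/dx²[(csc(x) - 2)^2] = 2*(2 - 2/sin(x) - 4/sin(x)^2 + 3/sin(x)^3)/sin(x)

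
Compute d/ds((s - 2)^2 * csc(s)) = (-s^2*cos(s)/sin(s) + 2*s + 4*s*cos(s)/sin(s) - 4 - 4*cos(s)/sin(s))/sin(s)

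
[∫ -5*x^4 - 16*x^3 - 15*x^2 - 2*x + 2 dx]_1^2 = -127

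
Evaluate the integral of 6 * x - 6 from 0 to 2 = 0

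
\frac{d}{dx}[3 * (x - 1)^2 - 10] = 6*x - 6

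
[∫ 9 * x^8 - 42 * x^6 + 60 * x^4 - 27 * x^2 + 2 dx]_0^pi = -pi^3 + 2*pi + (-2*pi + pi^3)^3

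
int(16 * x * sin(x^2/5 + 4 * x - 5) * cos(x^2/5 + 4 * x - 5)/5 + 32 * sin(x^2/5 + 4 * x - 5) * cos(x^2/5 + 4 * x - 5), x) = 4*sin(x^2/5 + 4*x - 5)^2 + C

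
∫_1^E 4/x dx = 4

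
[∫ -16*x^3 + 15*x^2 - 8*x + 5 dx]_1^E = (5 - 4*E)*(E + exp(3)) - 2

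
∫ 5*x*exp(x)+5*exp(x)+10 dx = 5*x*(exp(x) + 2) + C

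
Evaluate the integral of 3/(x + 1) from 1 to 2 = -log(8) + log(27)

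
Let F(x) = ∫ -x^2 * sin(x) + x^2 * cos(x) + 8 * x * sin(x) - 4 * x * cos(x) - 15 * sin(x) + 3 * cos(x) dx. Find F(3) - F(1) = -4*sin(1) - 4*cos(1)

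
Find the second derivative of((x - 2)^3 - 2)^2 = 30*x^4 - 240*x^3 + 720*x^2 - 984*x + 528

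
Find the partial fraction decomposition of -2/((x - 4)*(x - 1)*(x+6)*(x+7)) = 1/(44*(x + 7)) - 1/(35*(x + 6)) + 1/(84*(x - 1)) - 1/(165*(x - 4))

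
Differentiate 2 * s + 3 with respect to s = 2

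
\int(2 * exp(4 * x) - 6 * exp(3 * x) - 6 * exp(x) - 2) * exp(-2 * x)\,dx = ((exp(x) - 3)*exp(x) - 1)^2*exp(-2*x) + C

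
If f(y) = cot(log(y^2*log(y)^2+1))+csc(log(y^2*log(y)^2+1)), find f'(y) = -2*y*(log(y)*cos(log(y^2*log(y)^2 + 1)) + log(y) + cos(log(y^2*log(y)^2 + 1)) + 1)*log(y)/((y^2*log(y)^2 + 1)*sin(log(y^2*log(y)^2 + 1))^2)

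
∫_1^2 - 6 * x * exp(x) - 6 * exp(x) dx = -12*exp(2) + 6*E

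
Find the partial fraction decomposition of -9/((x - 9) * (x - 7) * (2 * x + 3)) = -12/(119*(2*x + 3)) + 9/(34*(x - 7)) - 3/(14*(x - 9))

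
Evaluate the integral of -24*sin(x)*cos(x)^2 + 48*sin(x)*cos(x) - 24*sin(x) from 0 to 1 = 8*(-1 + cos(1))^3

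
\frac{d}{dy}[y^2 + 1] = 2*y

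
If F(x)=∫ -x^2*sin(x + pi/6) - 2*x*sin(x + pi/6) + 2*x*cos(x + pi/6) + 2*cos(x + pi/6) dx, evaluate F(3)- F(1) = 15*cos(pi/6 + 3) - 3*cos(pi/6 + 1)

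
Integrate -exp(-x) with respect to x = exp(-x) + C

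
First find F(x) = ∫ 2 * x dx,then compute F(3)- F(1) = 8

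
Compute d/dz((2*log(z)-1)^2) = (8*log(z) - 4)/z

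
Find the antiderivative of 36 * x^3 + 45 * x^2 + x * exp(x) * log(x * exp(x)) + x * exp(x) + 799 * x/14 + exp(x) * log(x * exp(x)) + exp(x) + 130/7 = x*(252*x^3 + 420*x^2 + 799*x + 28*(x + log(x))*exp(x) + 520)/28 + C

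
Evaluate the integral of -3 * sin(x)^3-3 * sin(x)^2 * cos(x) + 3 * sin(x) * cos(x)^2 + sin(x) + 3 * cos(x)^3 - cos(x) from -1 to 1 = 2*sin(2)*cos(1)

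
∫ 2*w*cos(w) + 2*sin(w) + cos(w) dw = (2*w + 1)*sin(w) + C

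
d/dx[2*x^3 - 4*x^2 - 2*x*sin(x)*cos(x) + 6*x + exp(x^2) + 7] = 6*x^2 + 2*x*exp(x^2) - 2*x*cos(2*x) - 8*x - sin(2*x) + 6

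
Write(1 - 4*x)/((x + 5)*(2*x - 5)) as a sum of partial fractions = -6/(5*(2*x - 5)) - 7/(5*(x + 5))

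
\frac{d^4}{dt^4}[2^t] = 2^t*log(2)^4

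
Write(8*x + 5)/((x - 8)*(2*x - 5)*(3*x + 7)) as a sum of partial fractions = -123/(899*(3*x + 7)) - 100/(319*(2*x - 5)) + 69/(341*(x - 8))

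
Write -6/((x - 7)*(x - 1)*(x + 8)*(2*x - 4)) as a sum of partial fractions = 1/(450*(x + 8)) - 1/(18*(x - 1)) + 3/(50*(x - 2)) - 1/(150*(x - 7))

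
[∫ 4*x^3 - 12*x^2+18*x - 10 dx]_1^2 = 4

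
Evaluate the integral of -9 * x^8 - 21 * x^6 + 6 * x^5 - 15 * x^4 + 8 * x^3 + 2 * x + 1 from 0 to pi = -(pi + pi^3)^3 + pi + pi^3 + (pi + pi^3)^2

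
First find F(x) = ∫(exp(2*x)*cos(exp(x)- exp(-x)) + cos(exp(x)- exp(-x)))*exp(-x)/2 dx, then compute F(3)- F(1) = -sin(E - exp(-1))/2 - sin(-exp(3) + exp(-3))/2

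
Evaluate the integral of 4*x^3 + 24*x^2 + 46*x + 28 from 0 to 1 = 60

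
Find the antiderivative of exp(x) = exp(x) + C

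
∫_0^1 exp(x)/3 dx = -1/3 + E/3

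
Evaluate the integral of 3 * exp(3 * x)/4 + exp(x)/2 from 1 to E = -exp(3)/4 - E/2 + exp(E)/2 + exp(3*E)/4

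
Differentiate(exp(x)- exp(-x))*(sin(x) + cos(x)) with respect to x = 2*(exp(2*x)*cos(x) + sin(x))*exp(-x)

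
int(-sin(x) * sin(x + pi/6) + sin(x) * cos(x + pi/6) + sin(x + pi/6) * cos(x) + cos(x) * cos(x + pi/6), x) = (sin(x) + cos(x))*sin(x + pi/6) + C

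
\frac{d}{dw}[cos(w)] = -sin(w)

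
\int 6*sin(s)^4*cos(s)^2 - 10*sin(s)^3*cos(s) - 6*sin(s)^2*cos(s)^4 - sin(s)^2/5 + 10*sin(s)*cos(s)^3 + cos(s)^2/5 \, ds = -2*sin(s)^3*cos(s)^3 + sin(2*s)/10 - 5*cos(4*s)/8 + C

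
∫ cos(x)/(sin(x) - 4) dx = log(4 - sin(x)) + C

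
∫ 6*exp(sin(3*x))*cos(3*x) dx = 2*exp(sin(3*x)) + C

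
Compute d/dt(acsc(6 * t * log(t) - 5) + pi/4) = (-6*log(t) - 6)/(36*t^2*sqrt(1 - 1/(36*t^2*log(t)^2 - 60*t*log(t) + 25))*log(t)^2 - 60*t*sqrt(1 - 1/(36*t^2*log(t)^2 - 60*t*log(t) + 25))*log(t) + 25*sqrt(1 - 1/(36*t^2*log(t)^2 - 60*t*log(t) + 25)))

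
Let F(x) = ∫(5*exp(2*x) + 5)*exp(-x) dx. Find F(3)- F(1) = -5*E - 5*exp(-3) + 5*exp(-1) + 5*exp(3)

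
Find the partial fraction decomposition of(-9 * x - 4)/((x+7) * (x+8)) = -68/(x + 8) + 59/(x + 7)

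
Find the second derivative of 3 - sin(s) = sin(s)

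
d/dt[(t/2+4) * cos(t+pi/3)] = -t*sin(t + pi/3)/2 - 4*sin(t + pi/3) + cos(t + pi/3)/2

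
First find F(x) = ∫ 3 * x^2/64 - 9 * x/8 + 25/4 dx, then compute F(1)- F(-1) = 401/32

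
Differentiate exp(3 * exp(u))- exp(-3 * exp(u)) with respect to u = (3*exp(u) + 3*exp(u + 6*exp(u)))*exp(-3*exp(u))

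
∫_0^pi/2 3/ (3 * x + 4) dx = -log(4) + log(4 + 3*pi/2)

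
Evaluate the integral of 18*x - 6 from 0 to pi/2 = -1 + (1 - 3*pi/2)^2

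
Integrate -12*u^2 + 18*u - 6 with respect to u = -4*u^3 + 9*u^2 - 6*u + C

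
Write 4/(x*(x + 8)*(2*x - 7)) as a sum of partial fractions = 16/(161*(2*x - 7)) + 1/(46*(x + 8)) - 1/(14*x)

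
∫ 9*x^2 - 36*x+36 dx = 3*x^3 - 18*x^2 + 36*x + C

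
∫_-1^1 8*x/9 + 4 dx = 8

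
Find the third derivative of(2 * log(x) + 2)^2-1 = (16*log(x) - 8)/x^3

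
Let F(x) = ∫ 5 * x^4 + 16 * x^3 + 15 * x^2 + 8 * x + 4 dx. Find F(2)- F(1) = 142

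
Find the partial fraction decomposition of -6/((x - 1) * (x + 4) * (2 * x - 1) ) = 8/(3*(2*x - 1)) - 2/(15*(x + 4)) - 6/(5*(x - 1))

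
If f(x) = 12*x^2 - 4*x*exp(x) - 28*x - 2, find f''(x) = -4*x*exp(x) - 8*exp(x) + 24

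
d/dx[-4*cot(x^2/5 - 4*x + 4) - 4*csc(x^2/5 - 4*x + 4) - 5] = 8*x*cot(x^2/5 - 4*x + 4)^2/5 + 8*x*cot(x^2/5 - 4*x + 4)*csc(x^2/5 - 4*x + 4)/5 + 8*x/5 - 16*cot(x^2/5 - 4*x + 4)^2 - 16*cot(x^2/5 - 4*x + 4)*csc(x^2/5 - 4*x + 4) - 16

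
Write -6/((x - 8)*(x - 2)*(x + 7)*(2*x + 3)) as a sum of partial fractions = -48/(1463*(2*x + 3)) + 2/(495*(x + 7)) + 1/(63*(x - 2)) - 1/(285*(x - 8))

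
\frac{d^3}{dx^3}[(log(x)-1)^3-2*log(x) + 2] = (6*log(x)^2 - 30*log(x) + 26)/x^3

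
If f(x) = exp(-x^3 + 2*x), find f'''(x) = -27*x^6*exp(-x^3 + 2*x) + 54*x^4*exp(-x^3 + 2*x) + 54*x^3*exp(-x^3 + 2*x) - 36*x^2*exp(-x^3 + 2*x) - 36*x*exp(-x^3 + 2*x) + 2*exp(-x^3 + 2*x)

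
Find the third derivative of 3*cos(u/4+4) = 3*sin(u/4 + 4)/64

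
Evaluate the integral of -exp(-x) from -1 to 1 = -E + exp(-1)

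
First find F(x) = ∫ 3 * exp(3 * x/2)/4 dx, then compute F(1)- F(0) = -1/2 + exp(3/2)/2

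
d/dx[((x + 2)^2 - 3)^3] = 6*x^5 + 60*x^4 + 204*x^3 + 264*x^2 + 102*x + 12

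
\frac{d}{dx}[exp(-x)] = -exp(-x)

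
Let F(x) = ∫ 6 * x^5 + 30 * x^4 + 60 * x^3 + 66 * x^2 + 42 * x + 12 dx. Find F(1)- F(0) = 77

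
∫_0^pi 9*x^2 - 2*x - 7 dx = -5 + (-1 + pi)^2*(5 + 3*pi)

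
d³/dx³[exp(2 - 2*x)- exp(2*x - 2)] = (-8*exp(4*x - 4) - 8)*exp(2 - 2*x)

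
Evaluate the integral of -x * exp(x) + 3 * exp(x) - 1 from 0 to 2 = -6 + 2*exp(2)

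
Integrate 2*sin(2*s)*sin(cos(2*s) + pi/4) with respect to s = cos(cos(2*s) + pi/4) + C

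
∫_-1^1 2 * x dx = 0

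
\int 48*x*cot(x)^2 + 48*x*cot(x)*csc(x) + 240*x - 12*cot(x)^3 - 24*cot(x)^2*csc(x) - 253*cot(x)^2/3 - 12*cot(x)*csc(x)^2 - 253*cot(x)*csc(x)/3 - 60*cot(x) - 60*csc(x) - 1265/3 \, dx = -4*x/3 + 6*(-4*x + cot(x) + csc(x) + 7)^2 + cot(x)/3 + csc(x)/3 + C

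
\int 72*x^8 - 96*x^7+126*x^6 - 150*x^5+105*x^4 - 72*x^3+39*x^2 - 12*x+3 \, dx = 8*x^9 - 12*x^8 + 18*x^7 - 25*x^6 + 21*x^5 - 18*x^4 + 13*x^3 - 6*x^2 + 3*x + C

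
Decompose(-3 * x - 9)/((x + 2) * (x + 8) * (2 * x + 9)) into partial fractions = -18/(35*(2*x + 9)) + 5/(14*(x + 8)) - 1/(10*(x + 2))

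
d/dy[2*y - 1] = 2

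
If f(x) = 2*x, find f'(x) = 2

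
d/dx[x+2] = 1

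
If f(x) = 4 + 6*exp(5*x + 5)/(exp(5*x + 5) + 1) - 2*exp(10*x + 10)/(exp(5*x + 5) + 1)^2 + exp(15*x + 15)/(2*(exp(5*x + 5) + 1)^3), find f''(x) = (300*exp(5*x + 5) - 100*exp(10*x + 10) - 275*exp(15*x + 15) - 175*exp(20*x + 20))/(2*exp(25)*exp(25*x) + 10*exp(20)*exp(20*x) + 20*exp(15)*exp(15*x) + 20*exp(10)*exp(10*x) + 10*exp(5)*exp(5*x) + 2)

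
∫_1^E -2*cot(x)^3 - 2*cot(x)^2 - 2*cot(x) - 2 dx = -(cot(1) + 1)^2 + (cot(E) + 1)^2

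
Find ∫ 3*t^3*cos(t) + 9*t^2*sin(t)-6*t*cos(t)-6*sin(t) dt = 3*t*(t^2 - 2)*sin(t) + C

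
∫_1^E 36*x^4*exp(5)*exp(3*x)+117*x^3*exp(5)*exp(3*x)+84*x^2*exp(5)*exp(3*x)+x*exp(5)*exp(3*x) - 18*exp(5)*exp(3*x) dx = -32*exp(8) + (5 + 3*E)*(-1 + exp(2) + 4*exp(3))*exp(5 + 3*E)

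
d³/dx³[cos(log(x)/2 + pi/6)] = (-7*sin(log(x)/2 + pi/6) + 6*cos(log(x)/2 + pi/6))/(8*x^3)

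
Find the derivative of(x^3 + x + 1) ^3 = 9*x^8 + 21*x^6 + 18*x^5 + 15*x^4 + 24*x^3 + 12*x^2 + 6*x + 3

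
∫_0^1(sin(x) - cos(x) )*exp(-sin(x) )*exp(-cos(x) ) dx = -exp(-1) + exp(-sin(1) - cos(1))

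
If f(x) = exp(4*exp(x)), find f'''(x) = 4*exp(x + 4*exp(x)) + 48*exp(2*x + 4*exp(x)) + 64*exp(3*x + 4*exp(x))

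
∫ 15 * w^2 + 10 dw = 5*w^3 + 10*w + C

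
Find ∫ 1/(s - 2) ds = log(s - 2) + C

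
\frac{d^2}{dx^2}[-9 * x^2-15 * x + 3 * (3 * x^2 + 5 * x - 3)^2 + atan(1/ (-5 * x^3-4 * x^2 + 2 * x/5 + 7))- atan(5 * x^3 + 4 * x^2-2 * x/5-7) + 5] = 324*x^2 + 540*x + 24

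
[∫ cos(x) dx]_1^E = -sin(1) + sin(E)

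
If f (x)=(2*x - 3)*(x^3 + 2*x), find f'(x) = 8*x^3 - 9*x^2 + 8*x - 6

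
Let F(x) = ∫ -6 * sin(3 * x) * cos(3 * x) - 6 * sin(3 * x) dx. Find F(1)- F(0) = -4 + (cos(3) + 1)^2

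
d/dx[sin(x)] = cos(x)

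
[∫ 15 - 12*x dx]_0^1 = 9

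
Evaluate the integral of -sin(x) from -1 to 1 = 0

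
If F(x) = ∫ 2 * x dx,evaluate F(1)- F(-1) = 0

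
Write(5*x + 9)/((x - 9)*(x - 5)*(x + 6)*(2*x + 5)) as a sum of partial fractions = -4/(345*(2*x + 5)) + 1/(55*(x + 6)) - 17/(330*(x - 5)) + 9/(230*(x - 9))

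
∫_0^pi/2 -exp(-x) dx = -1 + exp(-pi/2)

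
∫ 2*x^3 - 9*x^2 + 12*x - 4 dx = x^4/2 - 3*x^3 + 6*x^2 - 4*x + C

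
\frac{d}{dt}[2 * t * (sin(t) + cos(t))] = 2*sqrt(2)*(t*cos(t + pi/4) + sin(t + pi/4))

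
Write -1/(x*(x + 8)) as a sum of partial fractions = 1/(8*(x + 8)) - 1/(8*x)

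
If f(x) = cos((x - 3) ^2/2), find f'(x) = (3 - x)*sin(x^2/2 - 3*x + 9/2)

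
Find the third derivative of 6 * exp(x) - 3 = 6*exp(x)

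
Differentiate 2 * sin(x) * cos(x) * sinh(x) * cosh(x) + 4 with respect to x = sin(2*x)*cosh(2*x) + cos(2*x)*sinh(2*x)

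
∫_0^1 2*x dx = 1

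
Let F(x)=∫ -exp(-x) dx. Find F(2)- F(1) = -exp(-1) + exp(-2)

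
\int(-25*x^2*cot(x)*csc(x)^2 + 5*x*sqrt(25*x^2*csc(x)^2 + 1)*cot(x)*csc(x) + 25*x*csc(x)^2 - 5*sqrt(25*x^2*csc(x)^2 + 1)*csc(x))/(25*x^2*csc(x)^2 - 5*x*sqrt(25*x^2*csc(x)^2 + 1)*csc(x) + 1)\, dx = log(-5*x*csc(x) + sqrt(25*x^2*csc(x)^2 + 1)) + C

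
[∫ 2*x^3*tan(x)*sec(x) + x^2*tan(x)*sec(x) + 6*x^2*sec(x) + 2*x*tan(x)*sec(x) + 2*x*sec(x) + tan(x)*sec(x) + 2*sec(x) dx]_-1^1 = 8*sec(1)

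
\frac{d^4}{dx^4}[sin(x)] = sin(x)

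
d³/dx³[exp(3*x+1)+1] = 27*exp(3*x + 1)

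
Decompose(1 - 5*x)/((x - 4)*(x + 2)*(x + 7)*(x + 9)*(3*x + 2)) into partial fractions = -351/(26600*(3*x + 2)) + 23/(2275*(x + 9)) - 18/(1045*(x + 7)) + 11/(840*(x + 2)) - 19/(12012*(x - 4))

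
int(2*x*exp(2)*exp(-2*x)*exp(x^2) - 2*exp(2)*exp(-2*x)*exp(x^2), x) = exp((x - 1)^2 + 1) + C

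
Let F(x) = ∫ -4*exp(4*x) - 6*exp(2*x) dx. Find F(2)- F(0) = -exp(8) - 3*exp(4) + 4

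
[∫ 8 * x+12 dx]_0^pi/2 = -9 + (3 + pi)^2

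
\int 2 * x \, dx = x^2 + C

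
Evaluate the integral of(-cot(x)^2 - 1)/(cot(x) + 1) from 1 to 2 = log(cot(2) + 1) - log(cot(1) + 1)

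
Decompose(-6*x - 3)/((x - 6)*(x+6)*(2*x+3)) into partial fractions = -8/(45*(2*x + 3)) + 11/(36*(x + 6)) - 13/(60*(x - 6))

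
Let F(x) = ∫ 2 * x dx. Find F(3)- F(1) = 8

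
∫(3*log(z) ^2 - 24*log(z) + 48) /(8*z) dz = (log(z) - 4)^3/8 + C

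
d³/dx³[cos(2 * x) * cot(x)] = -12*sin(2*x)*cot(x)^3 - 4*sin(2*x)*cot(x) - 6*cos(2*x)*cot(x)^4 + 4*cos(2*x)*cot(x)^2 + 10*cos(2*x)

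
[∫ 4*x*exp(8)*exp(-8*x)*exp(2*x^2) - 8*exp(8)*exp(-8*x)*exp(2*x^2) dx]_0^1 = -exp(8) + exp(2)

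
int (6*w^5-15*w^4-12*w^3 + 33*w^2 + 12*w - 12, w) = w^6 - 3*w^5 - 3*w^4 + 11*w^3 + 6*w^2 - 12*w + C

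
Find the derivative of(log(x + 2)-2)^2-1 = (2*log(x + 2) - 4)/(x + 2)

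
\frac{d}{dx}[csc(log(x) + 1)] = -cot(log(x) + 1)*csc(log(x) + 1)/x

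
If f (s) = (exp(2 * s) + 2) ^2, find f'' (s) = 16*exp(4*s) + 16*exp(2*s)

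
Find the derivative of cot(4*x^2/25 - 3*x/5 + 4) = (15 - 8*x)/(25*sin(4*x^2/25 - 3*x/5 + 4)^2)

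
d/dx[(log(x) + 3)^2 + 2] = (2*log(x) + 6)/x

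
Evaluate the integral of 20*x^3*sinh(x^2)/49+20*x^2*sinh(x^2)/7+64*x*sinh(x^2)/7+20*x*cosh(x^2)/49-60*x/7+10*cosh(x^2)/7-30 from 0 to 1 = -272/7 + 304*cosh(1)/49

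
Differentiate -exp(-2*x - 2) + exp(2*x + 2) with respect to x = (2*exp(4*x + 4) + 2)*exp(-2*x - 2)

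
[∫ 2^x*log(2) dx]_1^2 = 2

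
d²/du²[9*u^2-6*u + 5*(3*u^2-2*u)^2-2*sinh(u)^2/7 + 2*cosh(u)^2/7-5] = 540*u^2 - 360*u + 58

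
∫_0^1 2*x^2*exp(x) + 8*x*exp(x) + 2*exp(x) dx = 2 + 4*E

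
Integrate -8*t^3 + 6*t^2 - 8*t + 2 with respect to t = -2*t^4 + 2*t^3 - 4*t^2 + 2*t + C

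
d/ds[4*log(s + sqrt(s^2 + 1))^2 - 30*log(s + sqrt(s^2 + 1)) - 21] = (8*s*log(s + sqrt(s^2 + 1)) - 30*s + 8*sqrt(s^2 + 1)*log(s + sqrt(s^2 + 1)) - 30*sqrt(s^2 + 1))/(s^2 + s*sqrt(s^2 + 1) + 1)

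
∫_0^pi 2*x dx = pi^2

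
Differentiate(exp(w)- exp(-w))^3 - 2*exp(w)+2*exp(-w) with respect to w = (3*exp(6*w) - 5*exp(4*w) - 5*exp(2*w) + 3)*exp(-3*w)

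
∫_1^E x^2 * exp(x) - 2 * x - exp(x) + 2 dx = (-1 + E)^2*(-1 + exp(E))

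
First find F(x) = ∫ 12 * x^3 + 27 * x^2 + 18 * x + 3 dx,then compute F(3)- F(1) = 552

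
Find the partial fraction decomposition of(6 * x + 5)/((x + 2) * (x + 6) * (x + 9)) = -7/(3*(x + 9)) + 31/(12*(x + 6)) - 1/(4*(x + 2))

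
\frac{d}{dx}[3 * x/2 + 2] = 3/2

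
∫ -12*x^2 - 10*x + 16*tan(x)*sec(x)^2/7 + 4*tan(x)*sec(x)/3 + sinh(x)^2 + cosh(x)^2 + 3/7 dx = -4*x^3 - 5*x^2 + 3*x/7 + sinh(2*x)/2 + 8*sec(x)^2/7 + 4*sec(x)/3 + C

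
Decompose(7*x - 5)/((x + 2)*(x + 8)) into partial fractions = 61/(6*(x + 8)) - 19/(6*(x + 2))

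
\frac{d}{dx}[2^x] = 2^x*log(2)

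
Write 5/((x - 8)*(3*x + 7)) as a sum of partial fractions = -15/(31*(3*x + 7)) + 5/(31*(x - 8))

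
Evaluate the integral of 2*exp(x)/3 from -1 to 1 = -2*exp(-1)/3 + 2*E/3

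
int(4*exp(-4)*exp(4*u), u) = exp(4*u - 4) + C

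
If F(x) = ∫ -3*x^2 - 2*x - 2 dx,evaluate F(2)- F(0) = -16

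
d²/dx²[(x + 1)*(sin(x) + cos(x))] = -x*sin(x) - x*cos(x) - 3*sin(x) + cos(x)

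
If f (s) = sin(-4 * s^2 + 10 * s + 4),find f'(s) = 2*(5 - 4*s)*cos(-4*s^2 + 10*s + 4)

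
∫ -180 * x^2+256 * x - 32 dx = -60*x^3 + 128*x^2 - 32*x + C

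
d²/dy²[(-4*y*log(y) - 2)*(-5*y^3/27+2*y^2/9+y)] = 80*y^2*log(y)/9 + 140*y^2/27 - 16*y*log(y)/3 - 20*y/9 - 8*log(y) - 116/9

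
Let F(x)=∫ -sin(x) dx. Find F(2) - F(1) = -cos(1) + cos(2)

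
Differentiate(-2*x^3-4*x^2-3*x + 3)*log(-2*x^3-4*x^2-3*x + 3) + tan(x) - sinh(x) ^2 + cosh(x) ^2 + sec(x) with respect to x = -6*x^2*log(-2*x^3 - 4*x^2 - 3*x + 3) - 6*x^2 - 8*x*log(-2*x^3 - 4*x^2 - 3*x + 3) - 8*x - 3*log(-2*x^3 - 4*x^2 - 3*x + 3) + tan(x)^2 + tan(x)*sec(x) - 2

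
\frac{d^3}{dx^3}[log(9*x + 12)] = 54/(27*x^3 + 108*x^2 + 144*x + 64)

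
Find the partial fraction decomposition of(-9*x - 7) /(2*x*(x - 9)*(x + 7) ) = 1/(4*(x + 7)) - 11/(36*(x - 9)) + 1/(18*x)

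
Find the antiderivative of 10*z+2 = 5*z^2 + 2*z + C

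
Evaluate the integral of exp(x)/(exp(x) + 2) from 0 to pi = -log(3) + log(2 + exp(pi))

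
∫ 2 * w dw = w^2 + C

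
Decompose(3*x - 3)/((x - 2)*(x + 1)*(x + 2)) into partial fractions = -9/(4*(x + 2)) + 2/(x + 1) + 1/(4*(x - 2))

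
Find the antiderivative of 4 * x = 2*x^2 + C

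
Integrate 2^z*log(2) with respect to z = 2^z + C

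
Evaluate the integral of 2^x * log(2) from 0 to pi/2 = -1 + 2^(pi/2)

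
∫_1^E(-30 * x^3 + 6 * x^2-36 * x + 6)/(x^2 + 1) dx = -15*exp(2) - 3*log(1 + exp(2)) + 3*log(2) + 9 + 6*E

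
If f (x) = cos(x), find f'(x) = -sin(x)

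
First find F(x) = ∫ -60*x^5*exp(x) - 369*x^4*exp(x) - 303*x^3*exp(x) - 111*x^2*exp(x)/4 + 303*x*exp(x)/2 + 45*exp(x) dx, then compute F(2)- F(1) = -2937*exp(2) + 231*E/4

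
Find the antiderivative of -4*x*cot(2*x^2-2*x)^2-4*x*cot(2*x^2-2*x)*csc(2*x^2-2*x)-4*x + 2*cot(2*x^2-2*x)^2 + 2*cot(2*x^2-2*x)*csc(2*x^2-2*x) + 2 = cot(2*x*(x - 1)) - atan(1/(5*x + 2)) - atan(5*x + 2) + csc(2*x*(x - 1)) + C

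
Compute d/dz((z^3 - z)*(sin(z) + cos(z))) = sqrt(2)*(z^3*cos(z + pi/4) + 3*z^2*sin(z + pi/4) - z*cos(z + pi/4) - sin(z + pi/4))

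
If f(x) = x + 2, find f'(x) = 1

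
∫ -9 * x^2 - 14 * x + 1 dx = -3*x^3 - 7*x^2 + x + C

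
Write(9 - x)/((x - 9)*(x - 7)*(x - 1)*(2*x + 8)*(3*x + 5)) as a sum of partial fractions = -27/(2912*(3*x + 5)) + 1/(770*(x + 4)) + 1/(480*(x - 1)) - 1/(3432*(x - 7))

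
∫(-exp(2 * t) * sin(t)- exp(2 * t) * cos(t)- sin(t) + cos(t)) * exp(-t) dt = -2*sin(t)*sinh(t) + C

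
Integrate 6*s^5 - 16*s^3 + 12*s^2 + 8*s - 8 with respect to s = s^6 - 4*s^4 + 4*s^3 + 4*s^2 - 8*s + C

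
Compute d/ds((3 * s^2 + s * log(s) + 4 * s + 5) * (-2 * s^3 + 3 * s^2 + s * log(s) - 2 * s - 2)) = -30*s^4 - 8*s^3*log(s) + 2*s^3 + 18*s^2*log(s) - 6*s^2 + 2*s*log(s)^2 + 6*s*log(s) + 4*s + 3*log(s) - 15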